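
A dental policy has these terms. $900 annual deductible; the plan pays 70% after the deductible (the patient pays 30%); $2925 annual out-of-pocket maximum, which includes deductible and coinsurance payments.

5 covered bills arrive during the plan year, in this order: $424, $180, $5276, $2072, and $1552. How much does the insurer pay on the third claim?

Claim 1 — $424: fully absorbed by the deductible. Patient owes $424 (running OOP $424). Insurer: $424 − $424 = $0.
Claim 2 — $180: entire amount goes to the deductible. Patient pays $180; OOP now $604. Insurer: $180 − $180 = $0.
Claim 3 — $5276: $296 to deductible, leaving $4980; 30% of $4980 = $1494. Patient pays $1790; OOP now $2394. Plan pays $5276 − $1790 = $3486.

$3486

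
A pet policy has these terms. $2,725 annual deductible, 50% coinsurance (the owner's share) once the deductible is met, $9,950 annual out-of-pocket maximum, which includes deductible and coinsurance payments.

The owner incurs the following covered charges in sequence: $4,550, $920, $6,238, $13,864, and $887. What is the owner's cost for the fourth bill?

#1 ($4,550): $2,725 finishes the deductible; $1,825 goes to coinsurance; owner's 50% is $912.50. Owner pays $3,637.50; OOP now $3,637.50.
#2 ($920): deductible met; 50% of $920 = $460. Owner owes $460 (running OOP $4,097.50).
#3 ($6,238): deductible already satisfied, so owner's share is 50% × $6,238 = $3,119. Cost to owner: $3,119. OOP to date $7,216.50.
#4 ($13,864): deductible already satisfied, so owner's share is 50% × $13,864 = $6,932. Adding that to $7,216.50 gives $14,148.50, past the $9,950 cap; owner pays only $9,950 − $7,216.50 = $2,733.50.

$2,733.50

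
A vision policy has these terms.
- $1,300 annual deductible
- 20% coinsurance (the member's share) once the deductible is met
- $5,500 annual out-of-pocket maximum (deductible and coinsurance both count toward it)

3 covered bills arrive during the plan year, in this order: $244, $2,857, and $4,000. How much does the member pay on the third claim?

$800

Claim 1 ($244): fully absorbed by the deductible. Member pays $244; OOP now $244.
Claim 2 ($2,857): deductible takes $1,056, $1,801 remains; coinsurance $1,801 × 20% = $360.20. Member pays $1,416.20; OOP now $1,660.20.
Claim 3 ($4,000): 20% coinsurance on $4,000 = $800. Cost to member: $800. OOP to date $2,460.20.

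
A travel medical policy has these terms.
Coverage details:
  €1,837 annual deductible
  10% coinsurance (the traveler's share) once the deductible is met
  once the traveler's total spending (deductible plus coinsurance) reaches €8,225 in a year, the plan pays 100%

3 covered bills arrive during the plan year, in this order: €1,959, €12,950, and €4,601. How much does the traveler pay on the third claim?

€460.10

Bill 1, €1,959: €1,837 finishes the deductible; €122 goes to coinsurance; 10% of €122 = €12.20. Traveler owes €1,849.20 (running OOP €1,849.20).
Bill 2, €12,950: deductible already satisfied, so traveler's share is 10% × €12,950 = €1,295. Traveler pays €1,295; OOP now €3,144.20.
Bill 3, €4,601: deductible already satisfied, so traveler's share is 10% × €4,601 = €460.10. Traveler pays €460.10; OOP now €3,604.30.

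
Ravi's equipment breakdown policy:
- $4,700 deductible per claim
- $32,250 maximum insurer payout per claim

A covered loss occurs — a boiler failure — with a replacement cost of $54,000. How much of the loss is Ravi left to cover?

$21,750

After the deductible, $54,000 − $4,700 = $49,300 remains.
The $32,250 per-incident cap binds; insurer pays $32,250.
Business owner's share is the uncovered remainder: $54,000 − $32,250 = $21,750.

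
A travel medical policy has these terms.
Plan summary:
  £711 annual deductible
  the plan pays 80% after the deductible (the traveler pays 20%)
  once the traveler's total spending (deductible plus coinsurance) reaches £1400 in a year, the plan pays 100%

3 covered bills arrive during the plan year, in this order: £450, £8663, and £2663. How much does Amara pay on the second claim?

£950

Claim 1 — £450: fully absorbed by the deductible. Cost to traveler: £450. OOP to date £450.
Claim 2 — £8663: deductible takes £261, £8402 remains; 20% of £8402 = £1680.40. Together that's £261 + £1680.40 = £1941.40. Adding that to £450 gives £2391.40, past the £1400 cap; traveler pays only £1400 − £450 = £950.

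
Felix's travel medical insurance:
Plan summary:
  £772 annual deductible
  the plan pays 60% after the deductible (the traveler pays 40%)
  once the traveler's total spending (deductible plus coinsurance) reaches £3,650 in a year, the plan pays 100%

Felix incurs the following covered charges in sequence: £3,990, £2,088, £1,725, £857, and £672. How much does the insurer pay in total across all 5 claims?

#1 (£3,990): £772 to deductible, leaving £3,218; traveler's 40% is £1,287.20. Traveler pays £2,059.20; OOP now £2,059.20. Plan pays £3,990 − £2,059.20 = £1,930.80.
#2 (£2,088): deductible met; 40% of £2,088 = £835.20. Traveler pays £835.20; OOP now £2,894.40. Plan pays £2,088 − £835.20 = £1,252.80.
#3 (£1,725): 40% coinsurance on £1,725 = £690. Cost to traveler: £690. OOP to date £3,584.40. Plan pays £1,725 − £690 = £1,035.
#4 (£857): deductible already satisfied, so traveler's share is 40% × £857 = £342.80. Adding that to £3,584.40 gives £3,927.20, past the £3,650 cap; traveler pays only £3,650 − £3,584.40 = £65.60. Plan pays £857 − £65.60 = £791.40.
#5 (£672): 40% coinsurance on £672 = £268.80. OOP would hit £3,918.80 > £3,650, so the cap limits the traveler to £3,650 − £3,650 = £0. Plan pays £672 − £0 = £672.
Insurer total: £1,930.80 + £1,252.80 + £1,035 + £791.40 + £672 = £5,682.

£5,682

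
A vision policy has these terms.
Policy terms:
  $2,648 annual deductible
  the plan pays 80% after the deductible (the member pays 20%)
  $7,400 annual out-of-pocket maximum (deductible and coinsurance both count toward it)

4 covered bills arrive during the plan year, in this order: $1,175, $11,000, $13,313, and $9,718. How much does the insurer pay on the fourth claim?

Bill 1, $1,175: fully absorbed by the deductible. Member owes $1,175 (running OOP $1,175). Plan pays $1,175 − $1,175 = $0.
Bill 2, $11,000: $1,473 to deductible, leaving $9,527; 20% of $9,527 = $1,905.40. Member owes $3,378.40 (running OOP $4,553.40). Plan pays $11,000 − $3,378.40 = $7,621.60.
Bill 3, $13,313: deductible already satisfied, so member's share is 20% × $13,313 = $2,662.60. Member pays $2,662.60; OOP now $7,216. Plan pays $13,313 − $2,662.60 = $10,650.40.
Bill 4, $9,718: 20% coinsurance on $9,718 = $1,943.60. Adding that to $7,216 gives $9,159.60, past the $7,400 cap; member pays only $7,400 − $7,216 = $184. Plan pays $9,718 − $184 = $9,534.

$9,534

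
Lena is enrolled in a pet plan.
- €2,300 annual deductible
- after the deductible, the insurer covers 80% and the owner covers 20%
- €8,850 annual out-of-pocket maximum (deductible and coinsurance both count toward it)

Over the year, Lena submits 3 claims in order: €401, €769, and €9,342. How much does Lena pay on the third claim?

€2,772.40

Bill 1, €401: all of it applies to the deductible. Owner pays €401; OOP now €401.
Bill 2, €769: fully absorbed by the deductible. Owner pays €769; OOP now €1,170.
Bill 3, €9,342: €1,130 to deductible, leaving €8,212; 20% of €8,212 = €1,642.40. Cost to owner: €2,772.40. OOP to date €3,942.40.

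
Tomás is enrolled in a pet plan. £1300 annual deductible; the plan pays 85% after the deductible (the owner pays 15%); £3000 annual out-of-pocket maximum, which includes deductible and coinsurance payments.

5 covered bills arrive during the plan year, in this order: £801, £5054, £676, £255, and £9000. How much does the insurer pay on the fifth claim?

Claim 1 (£801): entire amount goes to the deductible. Cost to owner: £801. OOP to date £801. Insurer: £801 − £801 = £0.
Claim 2 (£5054): £499 to deductible, leaving £4555; owner's 15% is £683.25. Owner pays £1182.25; OOP now £1983.25. Insurer: £5054 − £1182.25 = £3871.75.
Claim 3 (£676): deductible met; 15% of £676 = £101.40. Cost to owner: £101.40. OOP to date £2084.65. Plan pays £676 − £101.40 = £574.60.
Claim 4 (£255): deductible met; 15% of £255 = £38.25. Cost to owner: £38.25. OOP to date £2122.90. Plan pays £255 − £38.25 = £216.75.
Claim 5 (£9000): deductible already satisfied, so owner's share is 15% × £9000 = £1350. OOP would hit £3472.90 > £3000, so the cap limits the owner to £3000 − £2122.90 = £877.10. Insurer: £9000 − £877.10 = £8122.90.

£8122.90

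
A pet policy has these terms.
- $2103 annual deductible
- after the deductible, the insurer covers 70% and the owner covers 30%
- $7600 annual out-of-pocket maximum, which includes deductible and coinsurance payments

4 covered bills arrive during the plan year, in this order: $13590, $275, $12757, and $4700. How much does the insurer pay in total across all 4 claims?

Claim 1 — $13590: deductible takes $2103, $11487 remains; 30% of $11487 = $3446.10. Owner owes $5549.10 (running OOP $5549.10). Insurer: $13590 − $5549.10 = $8040.90.
Claim 2 — $275: deductible already satisfied, so owner's share is 30% × $275 = $82.50. Owner owes $82.50 (running OOP $5631.60). Insurer: $275 − $82.50 = $192.50.
Claim 3 — $12757: deductible already satisfied, so owner's share is 30% × $12757 = $3827.10. That would push OOP to $9458.70, over the $7600 cap, so owner pays $7600 − $5631.60 = $1968.40. Plan pays $12757 − $1968.40 = $10788.60.
Claim 4 — $4700: deductible met; 30% of $4700 = $1410. Adding that to $7600 gives $9010, past the $7600 cap; owner pays only $7600 − $7600 = $0. Plan pays $4700 − $0 = $4700.
Insurer total = bills − owner's total = $31322 − $7600 = $23722.

$23722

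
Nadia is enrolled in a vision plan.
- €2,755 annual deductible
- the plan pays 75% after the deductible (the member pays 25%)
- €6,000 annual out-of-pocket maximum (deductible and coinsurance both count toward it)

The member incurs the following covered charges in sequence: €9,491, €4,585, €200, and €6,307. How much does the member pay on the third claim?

#1 (€9,491): €2,755 to deductible, leaving €6,736; coinsurance €6,736 × 25% = €1,684. Member pays €4,439; OOP now €4,439.
#2 (€4,585): deductible met; 25% of €4,585 = €1,146.25. Member owes €1,146.25 (running OOP €5,585.25).
#3 (€200): deductible met; 25% of €200 = €50. Cost to member: €50. OOP to date €5,635.25.

€50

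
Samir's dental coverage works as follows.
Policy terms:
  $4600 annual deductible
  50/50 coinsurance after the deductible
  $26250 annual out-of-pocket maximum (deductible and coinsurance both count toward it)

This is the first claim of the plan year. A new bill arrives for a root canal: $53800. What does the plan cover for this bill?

Nothing has been paid toward the $4600 deductible, so the first $4600 of this charge is applied there.
The remaining $49200 (= $53800 − $4600) moves to coinsurance.
Coinsurance: $49200 × 50% = $24600.
Patient responsibility before any cap: $4600 + $24600 = $29200.
That would bring total out-of-pocket to $29200, past the $26250 cap. The patient is capped at $26250 − $0 = $26250 on this claim.
Insurer pays the balance: $53800 − $26250 = $27550.

$27550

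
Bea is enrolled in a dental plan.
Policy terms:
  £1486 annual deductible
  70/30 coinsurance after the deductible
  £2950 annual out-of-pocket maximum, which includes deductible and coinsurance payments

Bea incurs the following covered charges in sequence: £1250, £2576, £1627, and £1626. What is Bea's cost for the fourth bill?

£273.90

Claim 1 — £1250: entire amount goes to the deductible. Cost to patient: £1250. OOP to date £1250.
Claim 2 — £2576: deductible takes £236, £2340 remains; 30% of £2340 = £702. Patient pays £938; OOP now £2188.
Claim 3 — £1627: deductible met; 30% of £1627 = £488.10. Cost to patient: £488.10. OOP to date £2676.10.
Claim 4 — £1626: deductible met; 30% of £1626 = £487.80. OOP would hit £3163.90 > £2950, so the cap limits the patient to £2950 − £2676.10 = £273.90.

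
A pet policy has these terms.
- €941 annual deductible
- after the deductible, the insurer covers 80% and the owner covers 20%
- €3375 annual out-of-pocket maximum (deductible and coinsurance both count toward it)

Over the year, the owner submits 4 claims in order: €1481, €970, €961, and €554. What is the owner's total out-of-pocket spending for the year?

€1546

Bill 1, €1481: €941 to deductible, leaving €540; coinsurance €540 × 20% = €108. Owner pays €1049; OOP now €1049.
Bill 2, €970: deductible already satisfied, so owner's share is 20% × €970 = €194. Cost to owner: €194. OOP to date €1243.
Bill 3, €961: deductible already satisfied, so owner's share is 20% × €961 = €192.20. Owner pays €192.20; OOP now €1435.20.
Bill 4, €554: 20% coinsurance on €554 = €110.80. Owner pays €110.80; OOP now €1546.
Summing the owner's payments: €1049 + €194 + €192.20 + €110.80 = €1546.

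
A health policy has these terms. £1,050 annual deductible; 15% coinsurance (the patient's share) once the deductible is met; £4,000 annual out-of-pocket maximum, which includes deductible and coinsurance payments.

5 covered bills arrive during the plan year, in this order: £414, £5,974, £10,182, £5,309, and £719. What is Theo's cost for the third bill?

Bill 1, £414: all of it applies to the deductible. Patient pays £414; OOP now £414.
Bill 2, £5,974: deductible takes £636, £5,338 remains; patient's 15% is £800.70. Patient pays £1,436.70; OOP now £1,850.70.
Bill 3, £10,182: deductible already satisfied, so patient's share is 15% × £10,182 = £1,527.30. Patient pays £1,527.30; OOP now £3,378.

£1,527.30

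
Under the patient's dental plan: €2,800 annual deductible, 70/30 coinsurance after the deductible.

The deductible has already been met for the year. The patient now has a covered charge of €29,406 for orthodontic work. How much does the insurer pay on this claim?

€20,584.20

With the deductible met, the entire €29,406 is subject to coinsurance.
30% of €29,406 = €8,821.80 falls to the patient.
Insurer pays the balance: €29,406 − €8,821.80 = €20,584.20.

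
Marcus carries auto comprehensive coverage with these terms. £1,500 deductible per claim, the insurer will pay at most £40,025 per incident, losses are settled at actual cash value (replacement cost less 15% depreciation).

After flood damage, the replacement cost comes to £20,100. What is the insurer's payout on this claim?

£15,585

Actual cash value after 15% depreciation: £20,100 × 85% = £17,085.
Less the £1,500 deductible: £17,085 − £1,500 = £15,585.
£15,585 is within the £40,025 limit, so the insurer pays £15,585.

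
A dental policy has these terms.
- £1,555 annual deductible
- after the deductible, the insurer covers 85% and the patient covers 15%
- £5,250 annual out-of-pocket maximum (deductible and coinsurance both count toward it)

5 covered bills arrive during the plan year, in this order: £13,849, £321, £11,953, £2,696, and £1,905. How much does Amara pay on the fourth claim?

£9.80

Bill 1, £13,849: £1,555 to deductible, leaving £12,294; patient's 15% is £1,844.10. Cost to patient: £3,399.10. OOP to date £3,399.10.
Bill 2, £321: deductible already satisfied, so patient's share is 15% × £321 = £48.15. Patient owes £48.15 (running OOP £3,447.25).
Bill 3, £11,953: 15% coinsurance on £11,953 = £1,792.95. Patient pays £1,792.95; OOP now £5,240.20.
Bill 4, £2,696: deductible met; 15% of £2,696 = £404.40. That would push OOP to £5,644.60, over the £5,250 cap, so patient pays £5,250 − £5,240.20 = £9.80.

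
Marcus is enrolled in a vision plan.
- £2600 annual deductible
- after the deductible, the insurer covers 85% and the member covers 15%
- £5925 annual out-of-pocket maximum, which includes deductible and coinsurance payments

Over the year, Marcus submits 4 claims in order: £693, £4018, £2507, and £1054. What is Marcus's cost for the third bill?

£376.05

#1 (£693): entire amount goes to the deductible. Cost to member: £693. OOP to date £693.
#2 (£4018): £1907 finishes the deductible; £2111 goes to coinsurance; coinsurance £2111 × 15% = £316.65. Member owes £2223.65 (running OOP £2916.65).
#3 (£2507): 15% coinsurance on £2507 = £376.05. Cost to member: £376.05. OOP to date £3292.70.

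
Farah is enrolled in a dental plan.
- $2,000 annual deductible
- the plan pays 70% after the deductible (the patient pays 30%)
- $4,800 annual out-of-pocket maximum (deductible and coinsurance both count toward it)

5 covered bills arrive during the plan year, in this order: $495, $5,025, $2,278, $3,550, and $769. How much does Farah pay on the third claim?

#1 ($495): entire amount goes to the deductible. Patient pays $495; OOP now $495.
#2 ($5,025): $1,505 finishes the deductible; $3,520 goes to coinsurance; coinsurance $3,520 × 30% = $1,056. Patient owes $2,561 (running OOP $3,056).
#3 ($2,278): deductible met; 30% of $2,278 = $683.40. Patient pays $683.40; OOP now $3,739.40.

$683.40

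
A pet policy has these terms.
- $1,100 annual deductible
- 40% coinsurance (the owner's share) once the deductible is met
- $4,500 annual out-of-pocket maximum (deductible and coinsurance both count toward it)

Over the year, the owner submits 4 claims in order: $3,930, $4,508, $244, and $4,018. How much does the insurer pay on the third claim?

Claim 1 — $3,930: $1,100 to deductible, leaving $2,830; coinsurance $2,830 × 40% = $1,132. Cost to owner: $2,232. OOP to date $2,232. Plan pays $3,930 − $2,232 = $1,698.
Claim 2 — $4,508: deductible met; 40% of $4,508 = $1,803.20. Owner pays $1,803.20; OOP now $4,035.20. Plan pays $4,508 − $1,803.20 = $2,704.80.
Claim 3 — $244: deductible met; 40% of $244 = $97.60. Owner owes $97.60 (running OOP $4,132.80). Plan pays $244 − $97.60 = $146.40.

$146.40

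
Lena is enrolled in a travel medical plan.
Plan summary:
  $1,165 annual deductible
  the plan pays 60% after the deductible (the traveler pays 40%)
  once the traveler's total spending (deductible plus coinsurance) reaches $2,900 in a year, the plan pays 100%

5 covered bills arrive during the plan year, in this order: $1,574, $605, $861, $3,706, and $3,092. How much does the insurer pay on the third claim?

#1 ($1,574): $1,165 finishes the deductible; $409 goes to coinsurance; traveler's 40% is $163.60. Traveler owes $1,328.60 (running OOP $1,328.60). Plan pays $1,574 − $1,328.60 = $245.40.
#2 ($605): deductible met; 40% of $605 = $242. Traveler pays $242; OOP now $1,570.60. Plan pays $605 − $242 = $363.
#3 ($861): deductible already satisfied, so traveler's share is 40% × $861 = $344.40. Traveler owes $344.40 (running OOP $1,915). Plan pays $861 − $344.40 = $516.60.

$516.60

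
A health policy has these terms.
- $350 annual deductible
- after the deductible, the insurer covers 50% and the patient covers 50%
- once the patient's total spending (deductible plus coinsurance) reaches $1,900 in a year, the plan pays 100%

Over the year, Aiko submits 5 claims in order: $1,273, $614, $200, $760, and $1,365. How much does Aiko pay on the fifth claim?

$301.50

Claim 1 — $1,273: deductible takes $350, $923 remains; 50% of $923 = $461.50. Patient pays $811.50; OOP now $811.50.
Claim 2 — $614: deductible already satisfied, so patient's share is 50% × $614 = $307. Cost to patient: $307. OOP to date $1,118.50.
Claim 3 — $200: deductible already satisfied, so patient's share is 50% × $200 = $100. Cost to patient: $100. OOP to date $1,218.50.
Claim 4 — $760: 50% coinsurance on $760 = $380. Patient owes $380 (running OOP $1,598.50).
Claim 5 — $1,365: deductible met; 50% of $1,365 = $682.50. That would push OOP to $2,281, over the $1,900 cap, so patient pays $1,900 − $1,598.50 = $301.50.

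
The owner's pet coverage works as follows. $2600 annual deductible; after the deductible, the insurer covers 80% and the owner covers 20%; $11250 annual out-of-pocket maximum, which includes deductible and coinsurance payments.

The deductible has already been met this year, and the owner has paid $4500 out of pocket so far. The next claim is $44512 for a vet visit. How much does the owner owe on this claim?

With the deductible met, the entire $44512 is subject to coinsurance.
Coinsurance: $44512 × 20% = $8902.40.
Year-to-date out-of-pocket would reach $4500 + $8902.40 = $13402.40, above the $11250 maximum, so the owner pays only $11250 − $4500 = $6750.

$6750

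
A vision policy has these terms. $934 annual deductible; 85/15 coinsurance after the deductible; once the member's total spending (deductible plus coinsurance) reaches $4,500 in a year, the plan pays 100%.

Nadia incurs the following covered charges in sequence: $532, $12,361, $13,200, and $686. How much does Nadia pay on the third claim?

$1,772.15

#1 ($532): entire amount goes to the deductible. Cost to member: $532. OOP to date $532.
#2 ($12,361): $402 to deductible, leaving $11,959; member's 15% is $1,793.85. Cost to member: $2,195.85. OOP to date $2,727.85.
#3 ($13,200): 15% coinsurance on $13,200 = $1,980. OOP would hit $4,707.85 > $4,500, so the cap limits the member to $4,500 − $2,727.85 = $1,772.15.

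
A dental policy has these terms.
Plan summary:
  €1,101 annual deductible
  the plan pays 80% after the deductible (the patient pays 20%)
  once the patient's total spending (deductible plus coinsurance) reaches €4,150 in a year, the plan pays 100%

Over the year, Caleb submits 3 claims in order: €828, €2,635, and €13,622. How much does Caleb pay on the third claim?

€2,576.60

Bill 1, €828: entire amount goes to the deductible. Cost to patient: €828. OOP to date €828.
Bill 2, €2,635: €273 to deductible, leaving €2,362; coinsurance €2,362 × 20% = €472.40. Cost to patient: €745.40. OOP to date €1,573.40.
Bill 3, €13,622: 20% coinsurance on €13,622 = €2,724.40. That would push OOP to €4,297.80, over the €4,150 cap, so patient pays €4,150 − €1,573.40 = €2,576.60.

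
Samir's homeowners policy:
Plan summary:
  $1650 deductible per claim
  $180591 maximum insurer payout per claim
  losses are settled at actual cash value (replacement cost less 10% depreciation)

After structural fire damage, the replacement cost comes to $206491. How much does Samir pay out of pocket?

$25900

Actual cash value after 10% depreciation: $206491 × 90% = $185841.90.
Subtract the deductible: $185841.90 − $1650 = $184191.90.
$184191.90 exceeds the $180591 limit, so the insurer pays the limit: $180591.
The homeowner bears the rest of the original loss: $206491 − $180591 = $25900.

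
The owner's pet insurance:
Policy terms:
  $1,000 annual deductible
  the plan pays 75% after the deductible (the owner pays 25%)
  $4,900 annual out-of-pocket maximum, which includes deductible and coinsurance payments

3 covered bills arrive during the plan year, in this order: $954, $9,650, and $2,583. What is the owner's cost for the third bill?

$645.75

Claim 1 ($954): fully absorbed by the deductible. Owner owes $954 (running OOP $954).
Claim 2 ($9,650): $46 finishes the deductible; $9,604 goes to coinsurance; 25% of $9,604 = $2,401. Cost to owner: $2,447. OOP to date $3,401.
Claim 3 ($2,583): 25% coinsurance on $2,583 = $645.75. Owner owes $645.75 (running OOP $4,046.75).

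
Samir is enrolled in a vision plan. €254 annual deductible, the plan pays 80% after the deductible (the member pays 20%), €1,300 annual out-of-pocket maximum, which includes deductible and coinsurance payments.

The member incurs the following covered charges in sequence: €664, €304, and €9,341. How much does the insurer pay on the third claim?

#1 (€664): deductible takes €254, €410 remains; member's 20% is €82. Member owes €336 (running OOP €336). Insurer: €664 − €336 = €328.
#2 (€304): deductible already satisfied, so member's share is 20% × €304 = €60.80. Member owes €60.80 (running OOP €396.80). Insurer: €304 − €60.80 = €243.20.
#3 (€9,341): 20% coinsurance on €9,341 = €1,868.20. That would push OOP to €2,265, over the €1,300 cap, so member pays €1,300 − €396.80 = €903.20. Insurer: €9,341 − €903.20 = €8,437.80.

€8,437.80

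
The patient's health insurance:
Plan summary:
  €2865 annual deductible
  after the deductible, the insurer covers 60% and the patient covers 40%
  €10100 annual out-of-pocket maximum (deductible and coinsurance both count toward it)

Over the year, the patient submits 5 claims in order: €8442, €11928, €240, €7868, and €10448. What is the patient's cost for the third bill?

€96

Claim 1 — €8442: deductible takes €2865, €5577 remains; coinsurance €5577 × 40% = €2230.80. Patient pays €5095.80; OOP now €5095.80.
Claim 2 — €11928: deductible already satisfied, so patient's share is 40% × €11928 = €4771.20. Patient pays €4771.20; OOP now €9867.
Claim 3 — €240: 40% coinsurance on €240 = €96. Cost to patient: €96. OOP to date €9963.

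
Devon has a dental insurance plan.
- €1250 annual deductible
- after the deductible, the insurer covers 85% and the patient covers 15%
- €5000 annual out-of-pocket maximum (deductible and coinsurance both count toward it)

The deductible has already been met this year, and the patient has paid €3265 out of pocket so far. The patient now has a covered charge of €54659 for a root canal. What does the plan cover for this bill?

€52924

The deductible is already satisfied, so the full bill goes to coinsurance.
15% of €54659 = €8198.85 falls to the patient.
That would bring total out-of-pocket to €11463.85, past the €5000 cap. The patient is capped at €5000 − €3265 = €1735 on this claim.
Insurer pays the balance: €54659 − €1735 = €52924.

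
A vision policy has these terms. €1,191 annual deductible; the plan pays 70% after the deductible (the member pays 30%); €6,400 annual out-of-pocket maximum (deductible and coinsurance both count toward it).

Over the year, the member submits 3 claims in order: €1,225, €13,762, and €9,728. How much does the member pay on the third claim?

€1,070.20

Claim 1 (€1,225): €1,191 finishes the deductible; €34 goes to coinsurance; coinsurance €34 × 30% = €10.20. Cost to member: €1,201.20. OOP to date €1,201.20.
Claim 2 (€13,762): deductible met; 30% of €13,762 = €4,128.60. Member pays €4,128.60; OOP now €5,329.80.
Claim 3 (€9,728): deductible met; 30% of €9,728 = €2,918.40. That would push OOP to €8,248.20, over the €6,400 cap, so member pays €6,400 − €5,329.80 = €1,070.20.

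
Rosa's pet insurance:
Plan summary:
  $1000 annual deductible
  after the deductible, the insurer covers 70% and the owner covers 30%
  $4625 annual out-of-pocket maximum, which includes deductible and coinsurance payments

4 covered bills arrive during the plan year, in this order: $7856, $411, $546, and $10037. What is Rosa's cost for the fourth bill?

Bill 1, $7856: $1000 to deductible, leaving $6856; 30% of $6856 = $2056.80. Owner owes $3056.80 (running OOP $3056.80).
Bill 2, $411: 30% coinsurance on $411 = $123.30. Cost to owner: $123.30. OOP to date $3180.10.
Bill 3, $546: 30% coinsurance on $546 = $163.80. Owner owes $163.80 (running OOP $3343.90).
Bill 4, $10037: deductible met; 30% of $10037 = $3011.10. That would push OOP to $6355, over the $4625 cap, so owner pays $4625 − $3343.90 = $1281.10.

$1281.10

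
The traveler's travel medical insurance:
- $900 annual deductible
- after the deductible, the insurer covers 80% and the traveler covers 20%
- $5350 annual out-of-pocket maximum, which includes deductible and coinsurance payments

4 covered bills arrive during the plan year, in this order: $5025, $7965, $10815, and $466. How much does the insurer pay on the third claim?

Bill 1, $5025: $900 finishes the deductible; $4125 goes to coinsurance; 20% of $4125 = $825. Traveler owes $1725 (running OOP $1725). Plan pays $5025 − $1725 = $3300.
Bill 2, $7965: deductible met; 20% of $7965 = $1593. Traveler owes $1593 (running OOP $3318). Plan pays $7965 − $1593 = $6372.
Bill 3, $10815: deductible already satisfied, so traveler's share is 20% × $10815 = $2163. That would push OOP to $5481, over the $5350 cap, so traveler pays $5350 − $3318 = $2032. Insurer: $10815 − $2032 = $8783.

$8783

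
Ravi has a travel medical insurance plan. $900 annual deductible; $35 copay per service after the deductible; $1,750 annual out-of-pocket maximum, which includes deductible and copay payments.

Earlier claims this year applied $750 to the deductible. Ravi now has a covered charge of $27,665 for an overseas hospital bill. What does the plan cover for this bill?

Deductible still to meet: $900 − $750 = $150.
After the $150 deductible portion, $27,665 − $150 = $27,515 is subject to the copay.
Copay on this service: $35.
Traveler responsibility before any cap: $150 + $35 = $185.
Cumulative spending $750 + $185 = $935 stays under the $1,750 maximum.
The plan picks up $27,665 − $185 = $27,480.

$27,480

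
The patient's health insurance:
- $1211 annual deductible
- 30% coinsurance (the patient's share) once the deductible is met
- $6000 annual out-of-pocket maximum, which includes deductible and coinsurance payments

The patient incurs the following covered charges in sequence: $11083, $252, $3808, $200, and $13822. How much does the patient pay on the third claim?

$1142.40

Bill 1, $11083: $1211 finishes the deductible; $9872 goes to coinsurance; coinsurance $9872 × 30% = $2961.60. Patient pays $4172.60; OOP now $4172.60.
Bill 2, $252: 30% coinsurance on $252 = $75.60. Patient pays $75.60; OOP now $4248.20.
Bill 3, $3808: deductible already satisfied, so patient's share is 30% × $3808 = $1142.40. Cost to patient: $1142.40. OOP to date $5390.60.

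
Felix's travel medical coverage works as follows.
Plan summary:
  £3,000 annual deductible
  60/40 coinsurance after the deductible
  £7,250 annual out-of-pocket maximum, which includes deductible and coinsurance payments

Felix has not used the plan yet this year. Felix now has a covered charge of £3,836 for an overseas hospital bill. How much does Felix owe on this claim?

£3,334.40

The full £3,000 deductible is still open; £3,000 of this bill applies to it.
That leaves £3,836 − £3,000 = £836 for coinsurance.
Coinsurance: £836 × 40% = £334.40.
So the traveler owes £3,000 + £334.40 = £3,334.40 before any cap.
Year-to-date out-of-pocket becomes £0 + £3,334.40 = £3,334.40, still under the £7,250 maximum, so no cap applies.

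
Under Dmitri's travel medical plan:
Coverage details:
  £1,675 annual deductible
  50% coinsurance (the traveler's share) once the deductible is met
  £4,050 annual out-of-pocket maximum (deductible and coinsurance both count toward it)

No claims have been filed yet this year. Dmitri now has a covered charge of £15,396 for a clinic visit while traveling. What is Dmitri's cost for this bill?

£4,050

Nothing has been paid toward the £1,675 deductible, so the first £1,675 of this charge is applied there.
After the £1,675 deductible portion, £15,396 − £1,675 = £13,721 is subject to coinsurance.
Coinsurance: £13,721 × 50% = £6,860.50.
So the traveler owes £1,675 + £6,860.50 = £8,535.50 before any cap.
Adding £8,535.50 to the £0 already spent would give £8,535.50, which exceeds the £4,050 cap; the traveler pays just £4,050 − £0 = £4,050.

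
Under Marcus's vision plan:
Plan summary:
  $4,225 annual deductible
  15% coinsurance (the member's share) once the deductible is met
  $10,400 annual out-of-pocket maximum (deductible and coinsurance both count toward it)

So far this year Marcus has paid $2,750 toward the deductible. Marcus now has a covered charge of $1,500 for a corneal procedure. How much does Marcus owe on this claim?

$1,478.75

Deductible still to meet: $4,225 − $2,750 = $1,475.
After the $1,475 deductible portion, $1,500 − $1,475 = $25 is subject to coinsurance.
15% of $25 = $3.75 falls to the member.
Member responsibility before any cap: $1,475 + $3.75 = $1,478.75.
Cumulative spending $2,750 + $1,478.75 = $4,228.75 stays under the $10,400 maximum.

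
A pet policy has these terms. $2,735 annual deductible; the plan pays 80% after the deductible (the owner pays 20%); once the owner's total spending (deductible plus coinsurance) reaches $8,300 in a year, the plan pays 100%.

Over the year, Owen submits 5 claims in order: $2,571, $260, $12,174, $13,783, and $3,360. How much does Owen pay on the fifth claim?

$354.40

#1 ($2,571): entire amount goes to the deductible. Owner owes $2,571 (running OOP $2,571).
#2 ($260): $164 to deductible, leaving $96; coinsurance $96 × 20% = $19.20. Owner pays $183.20; OOP now $2,754.20.
#3 ($12,174): deductible met; 20% of $12,174 = $2,434.80. Owner owes $2,434.80 (running OOP $5,189).
#4 ($13,783): deductible already satisfied, so owner's share is 20% × $13,783 = $2,756.60. Owner pays $2,756.60; OOP now $7,945.60.
#5 ($3,360): deductible met; 20% of $3,360 = $672. That would push OOP to $8,617.60, over the $8,300 cap, so owner pays $8,300 − $7,945.60 = $354.40.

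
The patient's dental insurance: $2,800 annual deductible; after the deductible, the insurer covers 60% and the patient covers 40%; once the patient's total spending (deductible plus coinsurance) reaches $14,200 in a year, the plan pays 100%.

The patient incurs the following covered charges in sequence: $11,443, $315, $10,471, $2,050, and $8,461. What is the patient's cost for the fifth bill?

$2,808.40

#1 ($11,443): $2,800 to deductible, leaving $8,643; 40% of $8,643 = $3,457.20. Patient pays $6,257.20; OOP now $6,257.20.
#2 ($315): 40% coinsurance on $315 = $126. Patient owes $126 (running OOP $6,383.20).
#3 ($10,471): deductible already satisfied, so patient's share is 40% × $10,471 = $4,188.40. Patient pays $4,188.40; OOP now $10,571.60.
#4 ($2,050): deductible met; 40% of $2,050 = $820. Cost to patient: $820. OOP to date $11,391.60.
#5 ($8,461): 40% coinsurance on $8,461 = $3,384.40. OOP would hit $14,776 > $14,200, so the cap limits the patient to $14,200 − $11,391.60 = $2,808.40.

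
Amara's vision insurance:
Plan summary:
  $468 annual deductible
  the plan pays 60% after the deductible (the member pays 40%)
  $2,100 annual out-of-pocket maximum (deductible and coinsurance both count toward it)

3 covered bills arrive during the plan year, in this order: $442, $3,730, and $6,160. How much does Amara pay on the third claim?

$150.40

#1 ($442): fully absorbed by the deductible. Member pays $442; OOP now $442.
#2 ($3,730): $26 finishes the deductible; $3,704 goes to coinsurance; member's 40% is $1,481.60. Member pays $1,507.60; OOP now $1,949.60.
#3 ($6,160): deductible already satisfied, so member's share is 40% × $6,160 = $2,464. That would push OOP to $4,413.60, over the $2,100 cap, so member pays $2,100 − $1,949.60 = $150.40.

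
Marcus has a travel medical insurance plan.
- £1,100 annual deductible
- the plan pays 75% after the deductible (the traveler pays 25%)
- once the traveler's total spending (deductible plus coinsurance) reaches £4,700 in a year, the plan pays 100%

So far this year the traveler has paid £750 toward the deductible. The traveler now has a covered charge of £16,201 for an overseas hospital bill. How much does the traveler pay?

Remaining deductible: £1,100 − £750 = £350.
That leaves £16,201 − £350 = £15,851 for coinsurance.
Coinsurance: £15,851 × 25% = £3,962.75.
That puts the traveler's cost at £350 + £3,962.75 = £4,312.75 before any cap.
Adding £4,312.75 to the £750 already spent would give £5,062.75, which exceeds the £4,700 cap; the traveler pays just £4,700 − £750 = £3,950.

£3,950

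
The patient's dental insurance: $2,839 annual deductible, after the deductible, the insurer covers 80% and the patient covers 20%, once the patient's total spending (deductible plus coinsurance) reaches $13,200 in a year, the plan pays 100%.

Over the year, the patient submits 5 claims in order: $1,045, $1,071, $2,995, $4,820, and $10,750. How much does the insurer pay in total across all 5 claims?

#1 ($1,045): fully absorbed by the deductible. Cost to patient: $1,045. OOP to date $1,045. Plan pays $1,045 − $1,045 = $0.
#2 ($1,071): entire amount goes to the deductible. Patient owes $1,071 (running OOP $2,116). Plan pays $1,071 − $1,071 = $0.
#3 ($2,995): $723 finishes the deductible; $2,272 goes to coinsurance; patient's 20% is $454.40. Patient owes $1,177.40 (running OOP $3,293.40). Insurer: $2,995 − $1,177.40 = $1,817.60.
#4 ($4,820): 20% coinsurance on $4,820 = $964. Patient pays $964; OOP now $4,257.40. Insurer: $4,820 − $964 = $3,856.
#5 ($10,750): 20% coinsurance on $10,750 = $2,150. Patient pays $2,150; OOP now $6,407.40. Plan pays $10,750 − $2,150 = $8,600.
Insurer total = bills − patient's total = $20,681 − $6,407.40 = $14,273.60.

$14,273.60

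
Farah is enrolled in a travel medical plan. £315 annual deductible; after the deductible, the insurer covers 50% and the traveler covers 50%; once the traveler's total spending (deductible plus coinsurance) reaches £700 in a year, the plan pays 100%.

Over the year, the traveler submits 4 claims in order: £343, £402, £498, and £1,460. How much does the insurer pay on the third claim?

Bill 1, £343: £315 to deductible, leaving £28; coinsurance £28 × 50% = £14. Traveler owes £329 (running OOP £329). Plan pays £343 − £329 = £14.
Bill 2, £402: 50% coinsurance on £402 = £201. Cost to traveler: £201. OOP to date £530. Plan pays £402 − £201 = £201.
Bill 3, £498: deductible already satisfied, so traveler's share is 50% × £498 = £249. That would push OOP to £779, over the £700 cap, so traveler pays £700 − £530 = £170. Insurer: £498 − £170 = £328.

£328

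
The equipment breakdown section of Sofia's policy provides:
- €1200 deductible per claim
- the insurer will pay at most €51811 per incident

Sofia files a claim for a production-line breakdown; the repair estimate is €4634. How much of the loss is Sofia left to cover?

After the deductible, €4634 − €1200 = €3434 remains.
That's under the €51811 cap, so the insurer reimburses the full €3434.
The business owner bears the rest of the original loss: €4634 − €3434 = €1200.

€1200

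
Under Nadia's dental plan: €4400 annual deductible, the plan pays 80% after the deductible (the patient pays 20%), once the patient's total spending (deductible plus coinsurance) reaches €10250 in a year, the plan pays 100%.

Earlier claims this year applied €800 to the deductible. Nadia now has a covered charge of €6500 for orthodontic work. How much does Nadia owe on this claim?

€4180

Deductible still to meet: €4400 − €800 = €3600.
That leaves €6500 − €3600 = €2900 for coinsurance.
20% of €2900 = €580 falls to the patient.
So the patient owes €3600 + €580 = €4180 before any cap.
Year-to-date out-of-pocket becomes €800 + €4180 = €4980, still under the €10250 maximum, so no cap applies.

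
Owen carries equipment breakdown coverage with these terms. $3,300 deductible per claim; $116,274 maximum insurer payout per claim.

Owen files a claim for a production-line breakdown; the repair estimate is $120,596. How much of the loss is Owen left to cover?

After the deductible, $120,596 − $3,300 = $117,296 remains.
Since $117,296 > $116,274, the payout is capped at $116,274.
Business owner's share is the uncovered remainder: $120,596 − $116,274 = $4,322.

$4,322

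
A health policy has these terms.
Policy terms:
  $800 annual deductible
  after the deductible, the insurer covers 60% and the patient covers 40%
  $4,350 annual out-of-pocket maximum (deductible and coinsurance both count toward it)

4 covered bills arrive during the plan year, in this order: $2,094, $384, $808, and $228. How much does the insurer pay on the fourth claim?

$136.80

#1 ($2,094): deductible takes $800, $1,294 remains; coinsurance $1,294 × 40% = $517.60. Cost to patient: $1,317.60. OOP to date $1,317.60. Insurer: $2,094 − $1,317.60 = $776.40.
#2 ($384): deductible met; 40% of $384 = $153.60. Patient owes $153.60 (running OOP $1,471.20). Insurer: $384 − $153.60 = $230.40.
#3 ($808): 40% coinsurance on $808 = $323.20. Patient pays $323.20; OOP now $1,794.40. Plan pays $808 − $323.20 = $484.80.
#4 ($228): deductible met; 40% of $228 = $91.20. Cost to patient: $91.20. OOP to date $1,885.60. Plan pays $228 − $91.20 = $136.80.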